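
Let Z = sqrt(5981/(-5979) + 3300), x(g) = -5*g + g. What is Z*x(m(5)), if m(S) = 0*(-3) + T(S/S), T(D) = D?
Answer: -4*sqrt(117934094901)/5979 ≈ -229.75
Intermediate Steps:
m(S) = 1 (m(S) = 0*(-3) + S/S = 0 + 1 = 1)
x(g) = -4*g
Z = sqrt(117934094901)/5979 (Z = sqrt(5981*(-1/5979) + 3300) = sqrt(-5981/5979 + 3300) = sqrt(19724719/5979) = sqrt(117934094901)/5979 ≈ 57.437)
Z*x(m(5)) = (sqrt(117934094901)/5979)*(-4*1) = (sqrt(117934094901)/5979)*(-4) = -4*sqrt(117934094901)/5979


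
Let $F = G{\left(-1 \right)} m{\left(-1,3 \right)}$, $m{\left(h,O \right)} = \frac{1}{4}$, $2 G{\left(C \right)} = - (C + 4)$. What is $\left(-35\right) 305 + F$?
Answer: $- \frac{85403}{8} \approx -10675.0$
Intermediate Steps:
$G{\left(C \right)} = -2 - \frac{C}{2}$ ($G{\left(C \right)} = \frac{\left(-1\right) \left(C + 4\right)}{2} = \frac{\left(-1\right) \left(4 + C\right)}{2} = \frac{-4 - C}{2} = -2 - \frac{C}{2}$)
$m{\left(h,O \right)} = \frac{1}{4}$
$F = - \frac{3}{8}$ ($F = \left(-2 - - \frac{1}{2}\right) \frac{1}{4} = \left(-2 + \frac{1}{2}\right) \frac{1}{4} = \left(- \frac{3}{2}\right) \frac{1}{4} = - \frac{3}{8} \approx -0.375$)
$\left(-35\right) 305 + F = \left(-35\right) 305 - \frac{3}{8} = -10675 - \frac{3}{8} = - \frac{85403}{8}$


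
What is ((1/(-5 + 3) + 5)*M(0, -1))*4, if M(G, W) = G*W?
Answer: 0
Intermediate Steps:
((1/(-5 + 3) + 5)*M(0, -1))*4 = ((1/(-5 + 3) + 5)*(0*(-1)))*4 = ((1/(-2) + 5)*0)*4 = ((-½ + 5)*0)*4 = ((9/2)*0)*4 = 0*4 = 0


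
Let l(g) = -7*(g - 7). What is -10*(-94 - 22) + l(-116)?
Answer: 2021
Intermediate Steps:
l(g) = 49 - 7*g (l(g) = -7*(-7 + g) = 49 - 7*g)
-10*(-94 - 22) + l(-116) = -10*(-94 - 22) + (49 - 7*(-116)) = -10*(-116) + (49 + 812) = 1160 + 861 = 2021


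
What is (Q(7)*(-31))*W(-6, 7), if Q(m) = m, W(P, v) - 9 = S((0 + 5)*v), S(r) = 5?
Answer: -3038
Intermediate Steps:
W(P, v) = 14 (W(P, v) = 9 + 5 = 14)
(Q(7)*(-31))*W(-6, 7) = (7*(-31))*14 = -217*14 = -3038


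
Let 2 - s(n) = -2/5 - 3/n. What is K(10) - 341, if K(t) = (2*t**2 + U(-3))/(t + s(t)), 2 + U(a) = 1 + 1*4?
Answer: -41277/127 ≈ -325.02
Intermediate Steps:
U(a) = 3 (U(a) = -2 + (1 + 1*4) = -2 + (1 + 4) = -2 + 5 = 3)
s(n) = 12/5 + 3/n (s(n) = 2 - (-2/5 - 3/n) = 2 + (2/5 + 3/n) = 12/5 + 3/n)
K(t) = (3 + 2*t**2)/(12/5 + t + 3/t) (K(t) = (2*t**2 + 3)/(t + (12/5 + 3/t)) = (3 + 2*t**2)/(12/5 + t + 3/t))
K(10) - 341 = (10*10**3 + 15*10)/(15 + 5*10**2 + 12*10) - 341 = (10*1000 + 150)/(15 + 5*100 + 120) - 341 = (10000 + 150)/(15 + 500 + 120) - 341 = 10150/635 - 341 = (1/635)*10150 - 341 = 2030/127 - 341 = -41277/127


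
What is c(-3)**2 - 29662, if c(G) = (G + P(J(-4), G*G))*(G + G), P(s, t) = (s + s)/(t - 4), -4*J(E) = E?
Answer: -735466/25 ≈ -29419.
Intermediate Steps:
J(E) = -E/4
P(s, t) = 2*s/(-4 + t) (P(s, t) = (2*s)/(-4 + t) = 2*s/(-4 + t))
c(G) = 2*G*(G + 2/(-4 + G**2)) (c(G) = (G + 2*(-1/4*(-4))/(-4 + G*G))*(G + G) = (G + 2*1/(-4 + G**2))*(2*G) = (G + 2/(-4 + G**2))*(2*G) = 2*G*(G + 2/(-4 + G**2)))
c(-3)**2 - 29662 = (2*(-3)*(2 - 3*(-4 + (-3)**2))/(-4 + (-3)**2))**2 - 29662 = (2*(-3)*(2 - 3*(-4 + 9))/(-4 + 9))**2 - 29662 = (2*(-3)*(2 - 3*5)/5)**2 - 29662 = (2*(-3)*(1/5)*(2 - 15))**2 - 29662 = (2*(-3)*(1/5)*(-13))**2 - 29662 = (78/5)**2 - 29662 = 6084/25 - 29662 = -735466/25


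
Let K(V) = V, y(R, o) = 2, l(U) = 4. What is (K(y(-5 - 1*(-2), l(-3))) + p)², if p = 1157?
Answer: 1343281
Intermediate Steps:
(K(y(-5 - 1*(-2), l(-3))) + p)² = (2 + 1157)² = 1159² = 1343281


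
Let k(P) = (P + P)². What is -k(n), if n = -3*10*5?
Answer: -90000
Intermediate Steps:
n = -150 (n = -30*5 = -150)
k(P) = 4*P² (k(P) = (2*P)² = 4*P²)
-k(n) = -4*(-150)² = -4*22500 = -1*90000 = -90000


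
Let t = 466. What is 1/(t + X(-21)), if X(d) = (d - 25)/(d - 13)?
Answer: 17/7945 ≈ 0.0021397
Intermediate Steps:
X(d) = (-25 + d)/(-13 + d)
1/(t + X(-21)) = 1/(466 + (-25 - 21)/(-13 - 21)) = 1/(466 - 46/(-34)) = 1/(466 - 1/34*(-46)) = 1/(466 + 23/17) = 1/(7945/17) = 17/7945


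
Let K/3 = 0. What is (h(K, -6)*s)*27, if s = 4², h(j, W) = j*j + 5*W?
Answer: -12960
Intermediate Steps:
K = 0 (K = 3*0 = 0)
h(j, W) = j² + 5*W
s = 16
(h(K, -6)*s)*27 = ((0² + 5*(-6))*16)*27 = ((0 - 30)*16)*27 = -30*16*27 = -480*27 = -12960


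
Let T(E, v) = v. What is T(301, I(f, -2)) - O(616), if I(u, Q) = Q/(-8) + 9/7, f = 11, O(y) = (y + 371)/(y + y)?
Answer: 905/1232 ≈ 0.73458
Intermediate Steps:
O(y) = (371 + y)/(2*y) (O(y) = (371 + y)/((2*y)) = (371 + y)*(1/(2*y)) = (371 + y)/(2*y))
I(u, Q) = 9/7 - Q/8 (I(u, Q) = Q*(-⅛) + 9*(⅐) = -Q/8 + 9/7 = 9/7 - Q/8)
T(301, I(f, -2)) - O(616) = (9/7 - ⅛*(-2)) - (371 + 616)/(2*616) = (9/7 + ¼) - 987/(2*616) = 43/28 - 1*141/176 = 43/28 - 141/176 = 905/1232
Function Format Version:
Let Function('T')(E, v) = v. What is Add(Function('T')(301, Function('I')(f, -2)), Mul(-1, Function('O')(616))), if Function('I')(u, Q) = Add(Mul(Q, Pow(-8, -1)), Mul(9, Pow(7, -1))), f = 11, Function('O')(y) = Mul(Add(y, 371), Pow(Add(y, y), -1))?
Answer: Rational(905, 1232) ≈ 0.73458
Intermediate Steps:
Function('O')(y) = Mul(Rational(1, 2), Pow(y, -1), Add(371, y)) (Function('O')(y) = Mul(Add(371, y), Pow(Mul(2, y), -1)) = Mul(Add(371, y), Mul(Rational(1, 2), Pow(y, -1))) = Mul(Rational(1, 2), Pow(y, -1), Add(371, y)))
Function('I')(u, Q) = Add(Rational(9, 7), Mul(Rational(-1, 8), Q)) (Function('I')(u, Q) = Add(Mul(Q, Rational(-1, 8)), Mul(9, Rational(1, 7))) = Add(Mul(Rational(-1, 8), Q), Rational(9, 7)) = Add(Rational(9, 7), Mul(Rational(-1, 8), Q)))
Add(Function('T')(301, Function('I')(f, -2)), Mul(-1, Function('O')(616))) = Add(Add(Rational(9, 7), Mul(Rational(-1, 8), -2)), Mul(-1, Mul(Rational(1, 2), Pow(616, -1), Add(371, 616)))) = Add(Add(Rational(9, 7), Rational(1, 4)), Mul(-1, Mul(Rational(1, 2), Rational(1, 616), 987))) = Add(Rational(43, 28), Mul(-1, Rational(141, 176))) = Add(Rational(43, 28), Rational(-141, 176)) = Rational(905, 1232)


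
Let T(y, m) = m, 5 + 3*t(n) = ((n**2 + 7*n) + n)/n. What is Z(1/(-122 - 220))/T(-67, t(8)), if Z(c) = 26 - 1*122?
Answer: -288/11 ≈ -26.182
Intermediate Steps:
t(n) = -5/3 + (n**2 + 8*n)/(3*n) (t(n) = -5/3 + (((n**2 + 7*n) + n)/n)/3 = -5/3 + ((n**2 + 8*n)/n)/3 = -5/3 + (n**2 + 8*n)/(3*n))
Z(c) = -96 (Z(c) = 26 - 122 = -96)
Z(1/(-122 - 220))/T(-67, t(8)) = -96/(1 + (1/3)*8) = -96/(1 + 8/3) = -96/11/3 = -96*3/11 = -288/11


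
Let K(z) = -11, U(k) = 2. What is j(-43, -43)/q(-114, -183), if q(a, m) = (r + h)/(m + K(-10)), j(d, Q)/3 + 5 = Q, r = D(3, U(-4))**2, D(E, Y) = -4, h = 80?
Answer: 291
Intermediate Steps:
r = 16 (r = (-4)**2 = 16)
j(d, Q) = -15 + 3*Q
q(a, m) = 96/(-11 + m) (q(a, m) = (16 + 80)/(m - 11) = 96/(-11 + m))
j(-43, -43)/q(-114, -183) = (-15 + 3*(-43))/((96/(-11 - 183))) = (-15 - 129)/((96/(-194))) = -144/(96*(-1/194)) = -144/(-48/97) = -144*(-97/48) = 291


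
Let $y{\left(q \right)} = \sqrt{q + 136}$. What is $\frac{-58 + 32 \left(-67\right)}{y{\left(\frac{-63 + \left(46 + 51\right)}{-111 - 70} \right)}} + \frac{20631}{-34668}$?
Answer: $- \frac{6877}{11556} - \frac{367 \sqrt{4449342}}{4097} \approx -189.55$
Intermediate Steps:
$y{\left(q \right)} = \sqrt{136 + q}$
$\frac{-58 + 32 \left(-67\right)}{y{\left(\frac{-63 + \left(46 + 51\right)}{-111 - 70} \right)}} + \frac{20631}{-34668} = \frac{-58 + 32 \left(-67\right)}{\sqrt{136 + \frac{-63 + \left(46 + 51\right)}{-111 - 70}}} + \frac{20631}{-34668} = \frac{-58 - 2144}{\sqrt{136 + \frac{-63 + 97}{-181}}} + 20631 \left(- \frac{1}{34668}\right) = - \frac{2202}{\sqrt{136 + 34 \left(- \frac{1}{181}\right)}} - \frac{6877}{11556} = - \frac{2202}{\sqrt{136 - \frac{34}{181}}} - \frac{6877}{11556} = - \frac{2202}{\sqrt{\frac{24582}{181}}} - \frac{6877}{11556} = - \frac{2202}{\frac{1}{181} \sqrt{4449342}} - \frac{6877}{11556} = - 2202 \frac{\sqrt{4449342}}{24582} - \frac{6877}{11556} = - \frac{367 \sqrt{4449342}}{4097} - \frac{6877}{11556} = - \frac{6877}{11556} - \frac{367 \sqrt{4449342}}{4097}$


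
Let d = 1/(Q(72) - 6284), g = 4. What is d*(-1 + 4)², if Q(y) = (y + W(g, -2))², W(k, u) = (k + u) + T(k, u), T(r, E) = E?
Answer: -9/1100 ≈ -0.0081818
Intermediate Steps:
W(k, u) = k + 2*u (W(k, u) = (k + u) + u = k + 2*u)
Q(y) = y² (Q(y) = (y + (4 + 2*(-2)))² = (y + (4 - 4))² = (y + 0)² = y²)
d = -1/1100 (d = 1/(72² - 6284) = 1/(5184 - 6284) = 1/(-1100) = -1/1100 ≈ -0.00090909)
d*(-1 + 4)² = -(-1 + 4)²/1100 = -1/1100*3² = -1/1100*9 = -9/1100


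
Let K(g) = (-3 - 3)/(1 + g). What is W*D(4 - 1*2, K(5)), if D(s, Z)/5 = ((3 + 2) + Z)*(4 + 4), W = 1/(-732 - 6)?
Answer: -80/369 ≈ -0.21680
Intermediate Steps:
K(g) = -6/(1 + g)
W = -1/738 (W = 1/(-738) = -1/738 ≈ -0.0013550)
D(s, Z) = 200 + 40*Z (D(s, Z) = 5*(((3 + 2) + Z)*(4 + 4)) = 5*((5 + Z)*8) = 5*(40 + 8*Z) = 200 + 40*Z)
W*D(4 - 1*2, K(5)) = -(200 + 40*(-6/(1 + 5)))/738 = -(200 + 40*(-6/6))/738 = -(200 + 40*(-6*⅙))/738 = -(200 + 40*(-1))/738 = -(200 - 40)/738 = -1/738*160 = -80/369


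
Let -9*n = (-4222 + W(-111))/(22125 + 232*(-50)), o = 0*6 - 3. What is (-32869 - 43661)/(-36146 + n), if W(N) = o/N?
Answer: 9934231750/4692046231 ≈ 2.1172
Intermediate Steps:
o = -3 (o = 0 - 3 = -3)
W(N) = -3/N
n = 17357/389425 (n = -(-4222 - 3/(-111))/(9*(22125 + 232*(-50))) = -(-4222 - 3*(-1/111))/(9*(22125 - 11600)) = -(-4222 + 1/37)/(9*10525) = -(-17357)/(37*10525) = -⅑*(-156213/389425) = 17357/389425 ≈ 0.044571)
(-32869 - 43661)/(-36146 + n) = (-32869 - 43661)/(-36146 + 17357/389425) = -76530/(-14076138693/389425) = -76530*(-389425/14076138693) = 9934231750/4692046231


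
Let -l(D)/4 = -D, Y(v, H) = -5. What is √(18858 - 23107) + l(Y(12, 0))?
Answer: -20 + I*√4249 ≈ -20.0 + 65.184*I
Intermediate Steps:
l(D) = 4*D (l(D) = -(-4)*D = 4*D)
√(18858 - 23107) + l(Y(12, 0)) = √(18858 - 23107) + 4*(-5) = √(-4249) - 20 = I*√4249 - 20 = -20 + I*√4249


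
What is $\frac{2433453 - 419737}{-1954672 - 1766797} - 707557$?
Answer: $- \frac{2633153454949}{3721469} \approx -7.0756 \cdot 10^{5}$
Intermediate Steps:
$\frac{2433453 - 419737}{-1954672 - 1766797} - 707557 = \frac{2013716}{-3721469} - 707557 = 2013716 \left(- \frac{1}{3721469}\right) - 707557 = - \frac{2013716}{3721469} - 707557 = - \frac{2633153454949}{3721469}$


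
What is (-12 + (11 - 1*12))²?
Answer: 169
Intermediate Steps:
(-12 + (11 - 1*12))² = (-12 + (11 - 12))² = (-12 - 1)² = (-13)² = 169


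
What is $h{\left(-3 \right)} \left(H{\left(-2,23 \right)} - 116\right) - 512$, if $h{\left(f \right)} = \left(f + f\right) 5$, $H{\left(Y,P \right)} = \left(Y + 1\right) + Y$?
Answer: $3058$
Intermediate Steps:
$H{\left(Y,P \right)} = 1 + 2 Y$ ($H{\left(Y,P \right)} = \left(1 + Y\right) + Y = 1 + 2 Y$)
$h{\left(f \right)} = 10 f$ ($h{\left(f \right)} = 2 f 5 = 10 f$)
$h{\left(-3 \right)} \left(H{\left(-2,23 \right)} - 116\right) - 512 = 10 \left(-3\right) \left(\left(1 + 2 \left(-2\right)\right) - 116\right) - 512 = - 30 \left(\left(1 - 4\right) - 116\right) - 512 = - 30 \left(-3 - 116\right) - 512 = \left(-30\right) \left(-119\right) - 512 = 3570 - 512 = 3058$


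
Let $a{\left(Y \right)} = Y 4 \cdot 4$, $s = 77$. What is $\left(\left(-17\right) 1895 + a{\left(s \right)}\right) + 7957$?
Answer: $-23026$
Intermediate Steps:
$a{\left(Y \right)} = 16 Y$ ($a{\left(Y \right)} = 4 Y 4 = 16 Y$)
$\left(\left(-17\right) 1895 + a{\left(s \right)}\right) + 7957 = \left(\left(-17\right) 1895 + 16 \cdot 77\right) + 7957 = \left(-32215 + 1232\right) + 7957 = -30983 + 7957 = -23026$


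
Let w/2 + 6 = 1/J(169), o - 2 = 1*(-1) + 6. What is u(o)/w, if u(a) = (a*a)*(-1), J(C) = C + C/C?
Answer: 4165/1019 ≈ 4.0873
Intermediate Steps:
J(C) = 1 + C (J(C) = C + 1 = 1 + C)
o = 7 (o = 2 + (1*(-1) + 6) = 2 + (-1 + 6) = 2 + 5 = 7)
u(a) = -a² (u(a) = a²*(-1) = -a²)
w = -1019/85 (w = -12 + 2/(1 + 169) = -12 + 2/170 = -12 + 2*(1/170) = -12 + 1/85 = -1019/85 ≈ -11.988)
u(o)/w = (-1*7²)/(-1019/85) = -1*49*(-85/1019) = -49*(-85/1019) = 4165/1019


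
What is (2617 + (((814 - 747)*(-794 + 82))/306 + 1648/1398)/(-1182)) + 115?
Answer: 57562060934/21068559 ≈ 2732.1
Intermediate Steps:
(2617 + (((814 - 747)*(-794 + 82))/306 + 1648/1398)/(-1182)) + 115 = (2617 + ((67*(-712))*(1/306) + 1648*(1/1398))*(-1/1182)) + 115 = (2617 + (-47704*1/306 + 824/699)*(-1/1182)) + 115 = (2617 + (-23852/153 + 824/699)*(-1/1182)) + 115 = (2617 - 5515492/35649*(-1/1182)) + 115 = (2617 + 2757746/21068559) + 115 = 55139176649/21068559 + 115 = 57562060934/21068559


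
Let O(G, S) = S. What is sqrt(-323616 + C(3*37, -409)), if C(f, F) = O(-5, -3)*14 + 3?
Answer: I*sqrt(323655) ≈ 568.91*I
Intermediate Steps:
C(f, F) = -39 (C(f, F) = -3*14 + 3 = -42 + 3 = -39)
sqrt(-323616 + C(3*37, -409)) = sqrt(-323616 - 39) = sqrt(-323655) = I*sqrt(323655)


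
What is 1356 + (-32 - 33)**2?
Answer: 5581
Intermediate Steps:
1356 + (-32 - 33)**2 = 1356 + (-65)**2 = 1356 + 4225 = 5581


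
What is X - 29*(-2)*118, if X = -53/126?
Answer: 862291/126 ≈ 6843.6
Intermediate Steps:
X = -53/126 (X = -53*1/126 = -53/126 ≈ -0.42063)
X - 29*(-2)*118 = -53/126 - 29*(-2)*118 = -53/126 + 58*118 = -53/126 + 6844 = 862291/126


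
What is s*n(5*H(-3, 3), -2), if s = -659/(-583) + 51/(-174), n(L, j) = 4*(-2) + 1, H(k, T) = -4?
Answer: -198177/33814 ≈ -5.8608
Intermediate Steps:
n(L, j) = -7 (n(L, j) = -8 + 1 = -7)
s = 28311/33814 (s = -659*(-1/583) + 51*(-1/174) = 659/583 - 17/58 = 28311/33814 ≈ 0.83726)
s*n(5*H(-3, 3), -2) = (28311/33814)*(-7) = -198177/33814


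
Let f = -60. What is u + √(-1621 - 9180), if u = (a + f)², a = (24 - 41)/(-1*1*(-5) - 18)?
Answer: 582169/169 + I*√10801 ≈ 3444.8 + 103.93*I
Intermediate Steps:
a = 17/13 (a = -17/(-1*(-5) - 18) = -17/(5 - 18) = -17/(-13) = -17*(-1/13) = 17/13 ≈ 1.3077)
u = 582169/169 (u = (17/13 - 60)² = (-763/13)² = 582169/169 ≈ 3444.8)
u + √(-1621 - 9180) = 582169/169 + √(-1621 - 9180) = 582169/169 + √(-10801) = 582169/169 + I*√10801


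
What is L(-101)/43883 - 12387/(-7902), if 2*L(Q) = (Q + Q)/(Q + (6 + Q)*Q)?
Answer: 4258032656/2716313817 ≈ 1.5676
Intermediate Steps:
L(Q) = Q/(Q + Q*(6 + Q)) (L(Q) = ((Q + Q)/(Q + (6 + Q)*Q))/2 = ((2*Q)/(Q + Q*(6 + Q)))/2 = (2*Q/(Q + Q*(6 + Q)))/2 = Q/(Q + Q*(6 + Q)))
L(-101)/43883 - 12387/(-7902) = 1/((7 - 101)*43883) - 12387/(-7902) = (1/43883)/(-94) - 12387*(-1/7902) = -1/94*1/43883 + 4129/2634 = -1/4125002 + 4129/2634 = 4258032656/2716313817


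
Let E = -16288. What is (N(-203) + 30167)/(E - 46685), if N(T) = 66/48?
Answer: -80449/167928 ≈ -0.47907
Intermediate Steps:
N(T) = 11/8 (N(T) = 66*(1/48) = 11/8)
(N(-203) + 30167)/(E - 46685) = (11/8 + 30167)/(-16288 - 46685) = (241347/8)/(-62973) = (241347/8)*(-1/62973) = -80449/167928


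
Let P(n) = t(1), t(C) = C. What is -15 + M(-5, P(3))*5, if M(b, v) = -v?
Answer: -20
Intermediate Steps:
P(n) = 1
-15 + M(-5, P(3))*5 = -15 - 1*1*5 = -15 - 1*5 = -15 - 5 = -20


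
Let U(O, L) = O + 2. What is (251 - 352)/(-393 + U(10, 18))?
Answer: 101/381 ≈ 0.26509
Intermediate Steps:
U(O, L) = 2 + O
(251 - 352)/(-393 + U(10, 18)) = (251 - 352)/(-393 + (2 + 10)) = -101/(-393 + 12) = -101/(-381) = -101*(-1/381) = 101/381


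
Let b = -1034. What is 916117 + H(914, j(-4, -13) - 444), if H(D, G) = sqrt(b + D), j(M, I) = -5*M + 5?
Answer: 916117 + 2*I*sqrt(30) ≈ 9.1612e+5 + 10.954*I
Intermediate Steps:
j(M, I) = 5 - 5*M
H(D, G) = sqrt(-1034 + D)
916117 + H(914, j(-4, -13) - 444) = 916117 + sqrt(-1034 + 914) = 916117 + sqrt(-120) = 916117 + 2*I*sqrt(30)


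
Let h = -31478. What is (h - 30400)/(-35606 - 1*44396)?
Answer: 30939/40001 ≈ 0.77346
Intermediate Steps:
(h - 30400)/(-35606 - 1*44396) = (-31478 - 30400)/(-35606 - 1*44396) = -61878/(-35606 - 44396) = -61878/(-80002) = -61878*(-1/80002) = 30939/40001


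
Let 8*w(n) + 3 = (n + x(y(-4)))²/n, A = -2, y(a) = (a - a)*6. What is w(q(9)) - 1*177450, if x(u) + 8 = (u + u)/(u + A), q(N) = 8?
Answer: -1419603/8 ≈ -1.7745e+5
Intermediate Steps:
y(a) = 0 (y(a) = 0*6 = 0)
x(u) = -8 + 2*u/(-2 + u) (x(u) = -8 + (u + u)/(u - 2) = -8 + (2*u)/(-2 + u) = -8 + 2*u/(-2 + u))
w(n) = -3/8 + (-8 + n)²/(8*n) (w(n) = -3/8 + ((n + 2*(8 - 3*0)/(-2 + 0))²/n)/8 = -3/8 + ((n + 2*(8 + 0)/(-2))²/n)/8 = -3/8 + ((n + 2*(-½)*8)²/n)/8 = -3/8 + ((n - 8)²/n)/8 = -3/8 + ((-8 + n)²/n)/8 = -3/8 + (-8 + n)²/(8*n))
w(q(9)) - 1*177450 = (⅛)*((-8 + 8)² - 3*8)/8 - 1*177450 = (⅛)*(⅛)*(0² - 24) - 177450 = (⅛)*(⅛)*(0 - 24) - 177450 = (⅛)*(⅛)*(-24) - 177450 = -3/8 - 177450 = -1419603/8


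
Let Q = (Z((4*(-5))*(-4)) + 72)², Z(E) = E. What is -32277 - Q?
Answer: -55381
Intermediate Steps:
Q = 23104 (Q = ((4*(-5))*(-4) + 72)² = (-20*(-4) + 72)² = (80 + 72)² = 152² = 23104)
-32277 - Q = -32277 - 1*23104 = -32277 - 23104 = -55381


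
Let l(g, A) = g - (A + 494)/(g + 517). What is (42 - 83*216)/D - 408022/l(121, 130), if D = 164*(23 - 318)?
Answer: -3148204244779/926162530 ≈ -3399.2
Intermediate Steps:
D = -48380 (D = 164*(-295) = -48380)
l(g, A) = g - (494 + A)/(517 + g)
(42 - 83*216)/D - 408022/l(121, 130) = (42 - 83*216)/(-48380) - 408022*(517 + 121)/(-494 + 121**2 - 1*130 + 517*121) = (42 - 17928)*(-1/48380) - 408022*638/(-494 + 14641 - 130 + 62557) = -17886*(-1/48380) - 408022/((1/638)*76574) = 8943/24190 - 408022/38287/319 = 8943/24190 - 408022*319/38287 = 8943/24190 - 130159018/38287 = -3148204244779/926162530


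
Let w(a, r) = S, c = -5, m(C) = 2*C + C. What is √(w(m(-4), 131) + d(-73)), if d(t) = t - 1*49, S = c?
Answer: I*√127 ≈ 11.269*I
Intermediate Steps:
m(C) = 3*C
S = -5
w(a, r) = -5
d(t) = -49 + t (d(t) = t - 49 = -49 + t)
√(w(m(-4), 131) + d(-73)) = √(-5 + (-49 - 73)) = √(-5 - 122) = √(-127) = I*√127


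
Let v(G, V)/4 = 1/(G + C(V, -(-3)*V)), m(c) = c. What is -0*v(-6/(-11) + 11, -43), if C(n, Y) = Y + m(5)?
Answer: 0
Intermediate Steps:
C(n, Y) = 5 + Y (C(n, Y) = Y + 5 = 5 + Y)
v(G, V) = 4/(5 + G + 3*V) (v(G, V) = 4/(G + (5 - (-3)*V)) = 4/(G + (5 + 3*V)) = 4/(5 + G + 3*V))
-0*v(-6/(-11) + 11, -43) = -0*4/(5 + (-6/(-11) + 11) + 3*(-43)) = -0*4/(5 + (-6*(-1/11) + 11) - 129) = -0*4/(5 + (6/11 + 11) - 129) = -0*4/(5 + 127/11 - 129) = -0*4/(-1237/11) = -0*4*(-11/1237) = -0*(-44)/1237 = -1*0 = 0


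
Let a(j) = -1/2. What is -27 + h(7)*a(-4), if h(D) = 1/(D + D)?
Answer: -757/28 ≈ -27.036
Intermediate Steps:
a(j) = -½ (a(j) = -1*½ = -½)
h(D) = 1/(2*D)
-27 + h(7)*a(-4) = -27 + ((½)/7)*(-½) = -27 + ((½)*(⅐))*(-½) = -27 + (1/14)*(-½) = -27 - 1/28 = -757/28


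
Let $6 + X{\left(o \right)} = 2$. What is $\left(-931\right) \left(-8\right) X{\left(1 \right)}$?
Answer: $-29792$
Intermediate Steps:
$X{\left(o \right)} = -4$ ($X{\left(o \right)} = -6 + 2 = -4$)
$\left(-931\right) \left(-8\right) X{\left(1 \right)} = \left(-931\right) \left(-8\right) \left(-4\right) = 7448 \left(-4\right) = -29792$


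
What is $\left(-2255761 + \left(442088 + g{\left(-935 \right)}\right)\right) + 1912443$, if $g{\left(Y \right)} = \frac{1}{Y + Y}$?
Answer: $\frac{184699899}{1870} \approx 98770.0$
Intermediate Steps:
$g{\left(Y \right)} = \frac{1}{2 Y}$
$\left(-2255761 + \left(442088 + g{\left(-935 \right)}\right)\right) + 1912443 = \left(-2255761 + \left(442088 + \frac{1}{2 \left(-935\right)}\right)\right) + 1912443 = \left(-2255761 + \left(442088 + \frac{1}{2} \left(- \frac{1}{935}\right)\right)\right) + 1912443 = \left(-2255761 + \left(442088 - \frac{1}{1870}\right)\right) + 1912443 = \left(-2255761 + \frac{826704559}{1870}\right) + 1912443 = - \frac{3391568511}{1870} + 1912443 = \frac{184699899}{1870}$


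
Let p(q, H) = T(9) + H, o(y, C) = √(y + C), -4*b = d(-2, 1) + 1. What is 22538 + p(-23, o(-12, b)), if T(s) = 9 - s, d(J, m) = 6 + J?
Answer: 22538 + I*√53/2 ≈ 22538.0 + 3.6401*I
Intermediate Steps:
b = -5/4 (b = -((6 - 2) + 1)/4 = -(4 + 1)/4 = -¼*5 = -5/4 ≈ -1.2500)
o(y, C) = √(C + y)
p(q, H) = H (p(q, H) = (9 - 1*9) + H = (9 - 9) + H = 0 + H = H)
22538 + p(-23, o(-12, b)) = 22538 + √(-5/4 - 12) = 22538 + √(-53/4) = 22538 + I*√53/2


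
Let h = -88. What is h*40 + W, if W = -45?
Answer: -3565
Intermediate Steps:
h*40 + W = -88*40 - 45 = -3520 - 45 = -3565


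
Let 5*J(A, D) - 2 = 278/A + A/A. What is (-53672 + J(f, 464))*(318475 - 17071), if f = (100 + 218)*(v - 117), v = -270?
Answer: -331801827548912/20511 ≈ -1.6177e+10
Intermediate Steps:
f = -123066 (f = (100 + 218)*(-270 - 117) = 318*(-387) = -123066)
J(A, D) = ⅗ + 278/(5*A) (J(A, D) = ⅖ + (278/A + A/A)/5 = ⅖ + (278/A + 1)/5 = ⅖ + (1 + 278/A)/5 = ⅖ + (⅕ + 278/(5*A)) = ⅗ + 278/(5*A))
(-53672 + J(f, 464))*(318475 - 17071) = (-53672 + (⅕)*(278 + 3*(-123066))/(-123066))*(318475 - 17071) = (-53672 + (⅕)*(-1/123066)*(278 - 369198))*301404 = (-53672 + (⅕)*(-1/123066)*(-368920))*301404 = (-53672 + 36892/61533)*301404 = -3302562284/61533*301404 = -331801827548912/20511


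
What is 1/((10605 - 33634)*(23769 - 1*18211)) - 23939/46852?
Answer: -1532038354375/2998415133532 ≈ -0.51095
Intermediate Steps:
1/((10605 - 33634)*(23769 - 1*18211)) - 23939/46852 = 1/((-23029)*(23769 - 18211)) - 23939*1/46852 = -1/23029/5558 - 23939/46852 = -1/23029*1/5558 - 23939/46852 = -1/127995182 - 23939/46852 = -1532038354375/2998415133532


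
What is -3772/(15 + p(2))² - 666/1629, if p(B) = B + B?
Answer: -709446/65341 ≈ -10.858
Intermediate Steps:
p(B) = 2*B
-3772/(15 + p(2))² - 666/1629 = -3772/(15 + 2*2)² - 666/1629 = -3772/(15 + 4)² - 666*1/1629 = -3772/(19²) - 74/181 = -3772/361 - 74/181 = -709446/65341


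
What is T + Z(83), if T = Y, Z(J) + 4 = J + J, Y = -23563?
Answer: -23401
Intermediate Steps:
Z(J) = -4 + 2*J (Z(J) = -4 + (J + J) = -4 + 2*J)
T = -23563
T + Z(83) = -23563 + (-4 + 2*83) = -23563 + (-4 + 166) = -23563 + 162 = -23401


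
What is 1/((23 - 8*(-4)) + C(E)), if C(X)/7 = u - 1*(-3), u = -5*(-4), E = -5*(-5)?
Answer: 1/216 ≈ 0.0046296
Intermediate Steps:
E = 25
u = 20
C(X) = 161 (C(X) = 7*(20 - 1*(-3)) = 7*(20 + 3) = 7*23 = 161)
1/((23 - 8*(-4)) + C(E)) = 1/((23 - 8*(-4)) + 161) = 1/((23 + 32) + 161) = 1/(55 + 161) = 1/216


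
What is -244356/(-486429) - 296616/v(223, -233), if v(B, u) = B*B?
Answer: -44043681580/8063209247 ≈ -5.4623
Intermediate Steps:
v(B, u) = B²
-244356/(-486429) - 296616/v(223, -233) = -244356/(-486429) - 296616/(223²) = -244356*(-1/486429) - 296616/49729 = 81452/162143 - 296616*1/49729 = 81452/162143 - 296616/49729 = -44043681580/8063209247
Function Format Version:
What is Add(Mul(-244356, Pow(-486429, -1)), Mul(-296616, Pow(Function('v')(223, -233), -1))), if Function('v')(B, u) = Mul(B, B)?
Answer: Rational(-44043681580, 8063209247) ≈ -5.4623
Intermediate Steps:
Function('v')(B, u) = Pow(B, 2)
Add(Mul(-244356, Pow(-486429, -1)), Mul(-296616, Pow(Function('v')(223, -233), -1))) = Add(Mul(-244356, Pow(-486429, -1)), Mul(-296616, Pow(Pow(223, 2), -1))) = Add(Mul(-244356, Rational(-1, 486429)), Mul(-296616, Pow(49729, -1))) = Add(Rational(81452, 162143), Mul(-296616, Rational(1, 49729))) = Add(Rational(81452, 162143), Rational(-296616, 49729)) = Rational(-44043681580, 8063209247)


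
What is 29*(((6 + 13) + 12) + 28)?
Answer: 1711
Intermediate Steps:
29*(((6 + 13) + 12) + 28) = 29*((19 + 12) + 28) = 29*(31 + 28) = 29*59 = 1711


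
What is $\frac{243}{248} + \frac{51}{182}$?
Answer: $\frac{28437}{22568} \approx 1.2601$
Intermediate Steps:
$\frac{243}{248} + \frac{51}{182} = \frac{28437}{22568}$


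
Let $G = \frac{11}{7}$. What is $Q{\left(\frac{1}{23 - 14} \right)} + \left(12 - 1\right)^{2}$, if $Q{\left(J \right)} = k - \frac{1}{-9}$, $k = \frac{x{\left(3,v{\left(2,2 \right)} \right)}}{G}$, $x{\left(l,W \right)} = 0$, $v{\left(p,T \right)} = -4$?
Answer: $\frac{1090}{9} \approx 121.11$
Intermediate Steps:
$G = \frac{11}{7}$ ($G = 11 \cdot \frac{1}{7} = \frac{11}{7} \approx 1.5714$)
$k = 0$ ($k = \frac{0}{\frac{11}{7}} = 0 \cdot \frac{7}{11} = 0$)
$Q{\left(J \right)} = \frac{1}{9}$ ($Q{\left(J \right)} = 0 - \frac{1}{-9} = 0 - - \frac{1}{9} = 0 + \frac{1}{9} = \frac{1}{9}$)
$Q{\left(\frac{1}{23 - 14} \right)} + \left(12 - 1\right)^{2} = \frac{1}{9} + \left(12 - 1\right)^{2} = \frac{1}{9} + 11^{2} = \frac{1}{9} + 121 = \frac{1090}{9}$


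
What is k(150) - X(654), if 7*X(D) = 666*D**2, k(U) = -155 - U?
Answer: -284860991/7 ≈ -4.0694e+7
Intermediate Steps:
X(D) = 666*D**2/7 (X(D) = (666*D**2)/7 = 666*D**2/7)
k(150) - X(654) = (-155 - 1*150) - 666*654**2/7 = (-155 - 150) - 666*427716/7 = -305 - 1*284858856/7 = -305 - 284858856/7 = -284860991/7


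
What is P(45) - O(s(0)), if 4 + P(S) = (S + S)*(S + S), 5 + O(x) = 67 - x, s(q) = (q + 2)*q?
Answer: 8034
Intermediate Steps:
s(q) = q*(2 + q) (s(q) = (2 + q)*q = q*(2 + q))
O(x) = 62 - x (O(x) = -5 + (67 - x) = 62 - x)
P(S) = -4 + 4*S² (P(S) = -4 + (S + S)*(S + S) = -4 + (2*S)*(2*S) = -4 + 4*S²)
P(45) - O(s(0)) = (-4 + 4*45²) - (62 - 0*(2 + 0)) = (-4 + 4*2025) - (62 - 0*2) = (-4 + 8100) - (62 - 1*0) = 8096 - (62 + 0) = 8096 - 1*62 = 8096 - 62 = 8034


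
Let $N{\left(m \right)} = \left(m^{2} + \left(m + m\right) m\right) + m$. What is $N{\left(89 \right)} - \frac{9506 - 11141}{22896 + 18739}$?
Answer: $\frac{198615931}{8327} \approx 23852.0$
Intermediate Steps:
$N{\left(m \right)} = m + 3 m^{2}$ ($N{\left(m \right)} = \left(m^{2} + 2 m m\right) + m = \left(m^{2} + 2 m^{2}\right) + m = 3 m^{2} + m = m + 3 m^{2}$)
$N{\left(89 \right)} - \frac{9506 - 11141}{22896 + 18739} = 89 \left(1 + 3 \cdot 89\right) - \frac{9506 - 11141}{22896 + 18739} = 89 \left(1 + 267\right) - - \frac{1635}{41635} = 89 \cdot 268 - \left(-1635\right) \frac{1}{41635} = 23852 - - \frac{327}{8327} = 23852 + \frac{327}{8327} = \frac{198615931}{8327}$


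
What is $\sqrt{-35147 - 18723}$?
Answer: $i \sqrt{53870} \approx 232.1 i$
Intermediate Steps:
$\sqrt{-35147 - 18723} = \sqrt{-53870} = i \sqrt{53870}$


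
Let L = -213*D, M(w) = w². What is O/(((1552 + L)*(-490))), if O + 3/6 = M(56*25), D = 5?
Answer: -3919999/477260 ≈ -8.2135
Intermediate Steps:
O = 3919999/2 (O = -½ + (56*25)² = -½ + 1400² = -½ + 1960000 = 3919999/2 ≈ 1.9600e+6)
L = -1065 (L = -213*5 = -1065)
O/(((1552 + L)*(-490))) = 3919999/(2*(((1552 - 1065)*(-490)))) = 3919999/(2*((487*(-490)))) = (3919999/2)/(-238630) = (3919999/2)*(-1/238630) = -3919999/477260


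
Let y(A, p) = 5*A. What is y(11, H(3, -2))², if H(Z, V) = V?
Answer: 3025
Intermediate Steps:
y(11, H(3, -2))² = (5*11)² = 55² = 3025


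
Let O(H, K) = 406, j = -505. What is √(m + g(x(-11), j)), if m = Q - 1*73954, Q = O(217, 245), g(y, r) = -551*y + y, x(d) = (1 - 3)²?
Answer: 2*I*√18937 ≈ 275.22*I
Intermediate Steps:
x(d) = 4 (x(d) = (-2)² = 4)
g(y, r) = -550*y
Q = 406
m = -73548 (m = 406 - 1*73954 = 406 - 73954 = -73548)
√(m + g(x(-11), j)) = √(-73548 - 550*4) = √(-73548 - 2200) = √(-75748) = 2*I*√18937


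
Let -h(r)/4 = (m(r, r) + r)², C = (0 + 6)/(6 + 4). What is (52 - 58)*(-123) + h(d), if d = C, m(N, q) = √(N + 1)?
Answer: 18254/25 - 48*√10/25 ≈ 724.09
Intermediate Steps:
m(N, q) = √(1 + N)
C = ⅗ (C = 6/10 = 6*(⅒) = ⅗ ≈ 0.60000)
d = ⅗ ≈ 0.60000
h(r) = -4*(r + √(1 + r))² (h(r) = -4*(√(1 + r) + r)² = -4*(r + √(1 + r))²)
(52 - 58)*(-123) + h(d) = (52 - 58)*(-123) - 4*(⅗ + √(1 + ⅗))² = -6*(-123) - 4*(⅗ + √(8/5))² = 738 - 4*(⅗ + 2*√10/5)²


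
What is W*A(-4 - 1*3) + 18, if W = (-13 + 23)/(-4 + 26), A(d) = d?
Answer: 163/11 ≈ 14.818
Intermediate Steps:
W = 5/11 (W = 10/22 = 10*(1/22) = 5/11 ≈ 0.45455)
W*A(-4 - 1*3) + 18 = 5*(-4 - 1*3)/11 + 18 = 5*(-4 - 3)/11 + 18 = (5/11)*(-7) + 18 = -35/11 + 18 = 163/11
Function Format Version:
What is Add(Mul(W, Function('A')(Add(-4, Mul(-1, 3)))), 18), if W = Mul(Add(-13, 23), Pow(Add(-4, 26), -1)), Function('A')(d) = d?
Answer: Rational(163, 11) ≈ 14.818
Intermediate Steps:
W = Rational(5, 11) (W = Mul(10, Pow(22, -1)) = Mul(10, Rational(1, 22)) = Rational(5, 11) ≈ 0.45455)
Add(Mul(W, Function('A')(Add(-4, Mul(-1, 3)))), 18) = Add(Mul(Rational(5, 11), Add(-4, Mul(-1, 3))), 18) = Add(Mul(Rational(5, 11), Add(-4, -3)), 18) = Add(Mul(Rational(5, 11), -7), 18) = Add(Rational(-35, 11), 18) = Rational(163, 11)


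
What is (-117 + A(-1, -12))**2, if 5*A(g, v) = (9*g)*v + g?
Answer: 228484/25 ≈ 9139.4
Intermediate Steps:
A(g, v) = g/5 + 9*g*v/5 (A(g, v) = ((9*g)*v + g)/5 = (9*g*v + g)/5 = (g + 9*g*v)/5 = g/5 + 9*g*v/5)
(-117 + A(-1, -12))**2 = (-117 + (1/5)*(-1)*(1 + 9*(-12)))**2 = (-117 + (1/5)*(-1)*(1 - 108))**2 = (-117 + (1/5)*(-1)*(-107))**2 = (-117 + 107/5)**2 = (-478/5)**2 = 228484/25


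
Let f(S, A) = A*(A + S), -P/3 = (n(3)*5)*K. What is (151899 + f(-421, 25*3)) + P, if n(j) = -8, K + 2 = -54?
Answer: 119229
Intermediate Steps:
K = -56 (K = -2 - 54 = -56)
P = -6720 (P = -3*(-8*5)*(-56) = -(-120)*(-56) = -3*2240 = -6720)
(151899 + f(-421, 25*3)) + P = (151899 + (25*3)*(25*3 - 421)) - 6720 = (151899 + 75*(75 - 421)) - 6720 = (151899 + 75*(-346)) - 6720 = (151899 - 25950) - 6720 = 125949 - 6720 = 119229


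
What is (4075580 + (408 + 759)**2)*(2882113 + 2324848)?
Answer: 28312689021709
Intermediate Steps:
(4075580 + (408 + 759)**2)*(2882113 + 2324848) = (4075580 + 1167**2)*5206961 = (4075580 + 1361889)*5206961 = 5437469*5206961 = 28312689021709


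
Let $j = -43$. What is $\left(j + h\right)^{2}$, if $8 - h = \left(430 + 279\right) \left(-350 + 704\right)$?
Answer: $63011542441$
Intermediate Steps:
$h = -250978$ ($h = 8 - \left(430 + 279\right) \left(-350 + 704\right) = 8 - 709 \cdot 354 = 8 - 250986 = -250978$)
$\left(j + h\right)^{2} = \left(-43 - 250978\right)^{2} = \left(-251021\right)^{2} = 63011542441$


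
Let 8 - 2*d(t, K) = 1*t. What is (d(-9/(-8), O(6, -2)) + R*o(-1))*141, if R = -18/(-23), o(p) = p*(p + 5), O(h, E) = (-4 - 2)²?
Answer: 15933/368 ≈ 43.296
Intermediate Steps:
O(h, E) = 36 (O(h, E) = (-6)² = 36)
d(t, K) = 4 - t/2
o(p) = p*(5 + p)
R = 18/23 (R = -18*(-1/23) = 18/23 ≈ 0.78261)
(d(-9/(-8), O(6, -2)) + R*o(-1))*141 = ((4 - (-9)/(2*(-8))) + 18*(-(5 - 1))/23)*141 = ((4 - (-9)*(-1)/(2*8)) + 18*(-1*4)/23)*141 = ((4 - ½*9/8) + (18/23)*(-4))*141 = ((4 - 9/16) - 72/23)*141 = (55/16 - 72/23)*141 = (113/368)*141 = 15933/368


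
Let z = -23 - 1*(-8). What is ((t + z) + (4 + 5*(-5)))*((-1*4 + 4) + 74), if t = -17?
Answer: -3922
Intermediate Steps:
z = -15 (z = -23 + 8 = -15)
((t + z) + (4 + 5*(-5)))*((-1*4 + 4) + 74) = ((-17 - 15) + (4 + 5*(-5)))*((-1*4 + 4) + 74) = (-32 + (4 - 25))*((-4 + 4) + 74) = (-32 - 21)*(0 + 74) = -53*74 = -3922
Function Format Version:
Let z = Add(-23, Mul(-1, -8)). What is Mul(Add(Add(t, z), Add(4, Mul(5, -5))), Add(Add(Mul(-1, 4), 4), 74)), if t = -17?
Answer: -3922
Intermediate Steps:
z = -15 (z = Add(-23, 8) = -15)
Mul(Add(Add(t, z), Add(4, Mul(5, -5))), Add(Add(Mul(-1, 4), 4), 74)) = Mul(Add(Add(-17, -15), Add(4, Mul(5, -5))), Add(Add(Mul(-1, 4), 4), 74)) = Mul(Add(-32, Add(4, -25)), Add(Add(-4, 4), 74)) = Mul(Add(-32, -21), Add(0, 74)) = Mul(-53, 74) = -3922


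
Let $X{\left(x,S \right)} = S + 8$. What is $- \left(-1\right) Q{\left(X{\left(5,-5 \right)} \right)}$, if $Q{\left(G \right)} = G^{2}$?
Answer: $9$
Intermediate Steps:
$X{\left(x,S \right)} = 8 + S$
$- \left(-1\right) Q{\left(X{\left(5,-5 \right)} \right)} = - \left(-1\right) \left(8 - 5\right)^{2} = - \left(-1\right) 3^{2} = - \left(-1\right) 9 = \left(-1\right) \left(-9\right) = 9$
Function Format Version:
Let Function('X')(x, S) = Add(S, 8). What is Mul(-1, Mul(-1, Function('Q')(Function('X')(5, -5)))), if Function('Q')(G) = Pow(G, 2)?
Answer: 9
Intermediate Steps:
Function('X')(x, S) = Add(8, S)
Mul(-1, Mul(-1, Function('Q')(Function('X')(5, -5)))) = Mul(-1, Mul(-1, Pow(Add(8, -5), 2))) = Mul(-1, Mul(-1, Pow(3, 2))) = Mul(-1, Mul(-1, 9)) = Mul(-1, -9) = 9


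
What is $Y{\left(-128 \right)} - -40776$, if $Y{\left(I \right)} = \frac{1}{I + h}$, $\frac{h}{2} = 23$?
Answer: $\frac{3343631}{82} \approx 40776.0$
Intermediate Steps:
$h = 46$ ($h = 2 \cdot 23 = 46$)
$Y{\left(I \right)} = \frac{1}{46 + I}$ ($Y{\left(I \right)} = \frac{1}{I + 46} = \frac{1}{46 + I}$)
$Y{\left(-128 \right)} - -40776 = \frac{1}{46 - 128} - -40776 = \frac{1}{-82} + 40776 = - \frac{1}{82} + 40776 = \frac{3343631}{82}$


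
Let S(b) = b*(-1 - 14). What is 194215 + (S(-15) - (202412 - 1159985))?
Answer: 1152013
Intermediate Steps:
S(b) = -15*b (S(b) = b*(-15) = -15*b)
194215 + (S(-15) - (202412 - 1159985)) = 194215 + (-15*(-15) - (202412 - 1159985)) = 194215 + (225 - 1*(-957573)) = 194215 + (225 + 957573) = 194215 + 957798 = 1152013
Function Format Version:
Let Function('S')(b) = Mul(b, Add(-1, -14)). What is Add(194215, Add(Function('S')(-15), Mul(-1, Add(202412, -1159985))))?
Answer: 1152013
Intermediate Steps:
Function('S')(b) = Mul(-15, b) (Function('S')(b) = Mul(b, -15) = Mul(-15, b))
Add(194215, Add(Function('S')(-15), Mul(-1, Add(202412, -1159985)))) = Add(194215, Add(Mul(-15, -15), Mul(-1, Add(202412, -1159985)))) = Add(194215, Add(225, Mul(-1, -957573))) = Add(194215, Add(225, 957573)) = Add(194215, 957798) = 1152013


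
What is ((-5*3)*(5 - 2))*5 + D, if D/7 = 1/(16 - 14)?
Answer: -443/2 ≈ -221.50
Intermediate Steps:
D = 7/2 (D = 7/(16 - 14) = 7/2 ≈ 3.5000)
((-5*3)*(5 - 2))*5 + D = ((-5*3)*(5 - 2))*5 + 7/2 = -15*3*5 + 7/2 = -45*5 + 7/2 = -225 + 7/2 = -443/2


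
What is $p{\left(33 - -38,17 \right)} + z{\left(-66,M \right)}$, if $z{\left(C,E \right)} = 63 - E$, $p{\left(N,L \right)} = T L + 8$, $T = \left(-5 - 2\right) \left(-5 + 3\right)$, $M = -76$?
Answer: $385$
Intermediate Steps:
$T = 14$ ($T = \left(-7\right) \left(-2\right) = 14$)
$p{\left(N,L \right)} = 8 + 14 L$ ($p{\left(N,L \right)} = 14 L + 8 = 8 + 14 L$)
$p{\left(33 - -38,17 \right)} + z{\left(-66,M \right)} = \left(8 + 14 \cdot 17\right) + \left(63 - -76\right) = \left(8 + 238\right) + \left(63 + 76\right) = 246 + 139 = 385$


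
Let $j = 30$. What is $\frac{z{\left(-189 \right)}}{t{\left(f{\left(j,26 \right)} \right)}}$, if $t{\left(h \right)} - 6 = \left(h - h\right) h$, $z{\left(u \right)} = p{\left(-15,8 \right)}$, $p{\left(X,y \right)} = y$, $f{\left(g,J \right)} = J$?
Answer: $\frac{4}{3} \approx 1.3333$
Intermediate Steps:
$z{\left(u \right)} = 8$
$t{\left(h \right)} = 6$ ($t{\left(h \right)} = 6 + \left(h - h\right) h = 6 + 0 h = 6 + 0 = 6$)
$\frac{z{\left(-189 \right)}}{t{\left(f{\left(j,26 \right)} \right)}} = \frac{8}{6} = 8 \cdot \frac{1}{6} = \frac{4}{3}$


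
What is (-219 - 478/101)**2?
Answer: 510624409/10201 ≈ 50056.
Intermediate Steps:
(-219 - 478/101)**2 = (-22597/101)**2 = 510624409/10201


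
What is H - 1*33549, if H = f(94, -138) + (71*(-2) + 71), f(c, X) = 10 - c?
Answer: -33704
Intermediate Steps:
H = -155 (H = (10 - 1*94) + (71*(-2) + 71) = (10 - 94) + (-142 + 71) = -84 - 71 = -155)
H - 1*33549 = -155 - 1*33549 = -155 - 33549 = -33704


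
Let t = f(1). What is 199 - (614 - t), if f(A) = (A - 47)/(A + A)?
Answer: -438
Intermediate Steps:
f(A) = (-47 + A)/(2*A) (f(A) = (-47 + A)/((2*A)) = (-47 + A)*(1/(2*A)) = (-47 + A)/(2*A))
t = -23 (t = (½)*(-47 + 1)/1 = (½)*1*(-46) = -23)
199 - (614 - t) = 199 - (614 - 1*(-23)) = 199 - (614 + 23) = 199 - 1*637 = 199 - 637 = -438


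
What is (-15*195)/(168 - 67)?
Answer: -2925/101 ≈ -28.960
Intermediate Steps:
(-15*195)/(168 - 67) = -2925/101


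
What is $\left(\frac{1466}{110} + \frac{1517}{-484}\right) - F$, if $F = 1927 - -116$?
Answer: $- \frac{4919393}{2420} \approx -2032.8$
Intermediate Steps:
$F = 2043$ ($F = 1927 + 116 = 2043$)
$\left(\frac{1466}{110} + \frac{1517}{-484}\right) - F = \left(\frac{1466}{110} + \frac{1517}{-484}\right) - 2043 = \left(1466 \cdot \frac{1}{110} + 1517 \left(- \frac{1}{484}\right)\right) - 2043 = \left(\frac{733}{55} - \frac{1517}{484}\right) - 2043 = \frac{24667}{2420} - 2043 = - \frac{4919393}{2420}$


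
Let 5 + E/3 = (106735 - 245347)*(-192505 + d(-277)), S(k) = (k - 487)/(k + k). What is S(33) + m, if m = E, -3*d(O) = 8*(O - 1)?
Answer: 2631493790314/33 ≈ 7.9742e+10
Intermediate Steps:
S(k) = (-487 + k)/(2*k) (S(k) = (-487 + k)/((2*k)) = (-487 + k)*(1/(2*k)) = (-487 + k)/(2*k))
d(O) = 8/3 - 8*O/3 (d(O) = -8*(O - 1)/3 = -8*(-1 + O)/3 = -(-8 + 8*O)/3 = 8/3 - 8*O/3)
E = 79742236077 (E = -15 + 3*((106735 - 245347)*(-192505 + (8/3 - 8/3*(-277)))) = -15 + 3*(-138612*(-192505 + (8/3 + 2216/3))) = -15 + 3*(-138612*(-192505 + 2224/3)) = -15 + 3*(-138612*(-575291/3)) = -15 + 3*26580745364 = -15 + 79742236092 = 79742236077)
m = 79742236077
S(33) + m = (1/2)*(-487 + 33)/33 + 79742236077 = (1/2)*(1/33)*(-454) + 79742236077 = -227/33 + 79742236077 = 2631493790314/33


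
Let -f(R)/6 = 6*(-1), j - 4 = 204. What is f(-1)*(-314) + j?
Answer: -11096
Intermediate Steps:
j = 208 (j = 4 + 204 = 208)
f(R) = 36 (f(R) = -36*(-1) = -6*(-6) = 36)
f(-1)*(-314) + j = 36*(-314) + 208 = -11304 + 208 = -11096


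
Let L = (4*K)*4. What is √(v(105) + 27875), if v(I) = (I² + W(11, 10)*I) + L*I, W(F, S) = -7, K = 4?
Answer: √44885 ≈ 211.86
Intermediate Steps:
L = 64 (L = (4*4)*4 = 16*4 = 64)
v(I) = I² + 57*I (v(I) = (I² - 7*I) + 64*I = I² + 57*I)
√(v(105) + 27875) = √(105*(57 + 105) + 27875) = √(105*162 + 27875) = √(17010 + 27875) = √44885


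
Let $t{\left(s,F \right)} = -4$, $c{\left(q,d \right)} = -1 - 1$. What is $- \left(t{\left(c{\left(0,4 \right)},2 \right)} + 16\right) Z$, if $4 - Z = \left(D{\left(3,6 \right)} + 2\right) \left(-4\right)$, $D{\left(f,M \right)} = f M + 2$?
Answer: $-1104$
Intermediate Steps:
$c{\left(q,d \right)} = -2$ ($c{\left(q,d \right)} = -1 - 1 = -2$)
$D{\left(f,M \right)} = 2 + M f$ ($D{\left(f,M \right)} = M f + 2 = 2 + M f$)
$Z = 92$ ($Z = 4 - \left(\left(2 + 6 \cdot 3\right) + 2\right) \left(-4\right) = 4 - \left(\left(2 + 18\right) + 2\right) \left(-4\right) = 4 - \left(20 + 2\right) \left(-4\right) = 4 - 22 \left(-4\right) = 4 - -88 = 4 + 88 = 92$)
$- \left(t{\left(c{\left(0,4 \right)},2 \right)} + 16\right) Z = - \left(-4 + 16\right) 92 = - 12 \cdot 92 = \left(-1\right) 1104 = -1104$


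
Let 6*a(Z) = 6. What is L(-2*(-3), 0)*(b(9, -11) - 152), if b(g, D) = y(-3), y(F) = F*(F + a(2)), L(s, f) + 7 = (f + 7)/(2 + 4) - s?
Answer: 5183/3 ≈ 1727.7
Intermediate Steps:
a(Z) = 1 (a(Z) = (⅙)*6 = 1)
L(s, f) = -35/6 - s + f/6 (L(s, f) = -7 + ((f + 7)/(2 + 4) - s) = -7 + ((7 + f)/6 - s) = -7 + ((7 + f)*(⅙) - s) = -7 + ((7/6 + f/6) - s) = -7 + (7/6 - s + f/6) = -35/6 - s + f/6)
y(F) = F*(1 + F) (y(F) = F*(F + 1) = F*(1 + F))
b(g, D) = 6 (b(g, D) = -3*(1 - 3) = -3*(-2) = 6)
L(-2*(-3), 0)*(b(9, -11) - 152) = (-35/6 - (-2)*(-3) + (⅙)*0)*(6 - 152) = (-35/6 - 1*6 + 0)*(-146) = (-35/6 - 6 + 0)*(-146) = -71/6*(-146) = 5183/3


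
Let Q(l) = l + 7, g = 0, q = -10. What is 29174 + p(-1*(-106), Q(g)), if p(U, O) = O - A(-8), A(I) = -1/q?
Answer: 291809/10 ≈ 29181.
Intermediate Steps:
Q(l) = 7 + l
A(I) = ⅒ (A(I) = -1/(-10) = -1*(-⅒) = ⅒)
p(U, O) = -⅒ + O (p(U, O) = O - 1*⅒ = O - ⅒ = -⅒ + O)
29174 + p(-1*(-106), Q(g)) = 29174 + (-⅒ + (7 + 0)) = 29174 + (-⅒ + 7) = 29174 + 69/10 = 291809/10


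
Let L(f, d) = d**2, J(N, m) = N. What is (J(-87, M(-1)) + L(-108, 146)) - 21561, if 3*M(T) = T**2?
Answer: -332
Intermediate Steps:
M(T) = T**2/3
(J(-87, M(-1)) + L(-108, 146)) - 21561 = (-87 + 146**2) - 21561 = (-87 + 21316) - 21561 = 21229 - 21561 = -332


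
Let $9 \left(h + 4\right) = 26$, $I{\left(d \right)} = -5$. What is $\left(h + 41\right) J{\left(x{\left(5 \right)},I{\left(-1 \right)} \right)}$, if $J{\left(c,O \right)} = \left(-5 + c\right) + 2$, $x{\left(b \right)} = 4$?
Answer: $\frac{359}{9} \approx 39.889$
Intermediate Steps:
$J{\left(c,O \right)} = -3 + c$
$h = - \frac{10}{9}$ ($h = -4 + \frac{1}{9} \cdot 26 = -4 + \frac{26}{9} = - \frac{10}{9} \approx -1.1111$)
$\left(h + 41\right) J{\left(x{\left(5 \right)},I{\left(-1 \right)} \right)} = \left(- \frac{10}{9} + 41\right) \left(-3 + 4\right) = \frac{359}{9} \cdot 1 = \frac{359}{9}$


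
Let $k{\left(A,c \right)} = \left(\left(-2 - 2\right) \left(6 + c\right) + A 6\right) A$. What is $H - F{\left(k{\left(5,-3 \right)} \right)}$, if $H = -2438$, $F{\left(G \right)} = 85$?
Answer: $-2523$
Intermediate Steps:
$k{\left(A,c \right)} = A \left(-24 - 4 c + 6 A\right)$ ($k{\left(A,c \right)} = \left(- 4 \left(6 + c\right) + 6 A\right) A = \left(\left(-24 - 4 c\right) + 6 A\right) A = \left(-24 - 4 c + 6 A\right) A = A \left(-24 - 4 c + 6 A\right)$)
$H - F{\left(k{\left(5,-3 \right)} \right)} = -2438 - 85 = -2523$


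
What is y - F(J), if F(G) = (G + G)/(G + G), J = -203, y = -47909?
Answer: -47910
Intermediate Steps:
F(G) = 1 (F(G) = (2*G)/((2*G)) = (2*G)*(1/(2*G)) = 1)
y - F(J) = -47909 - 1*1 = -47909 - 1 = -47910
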